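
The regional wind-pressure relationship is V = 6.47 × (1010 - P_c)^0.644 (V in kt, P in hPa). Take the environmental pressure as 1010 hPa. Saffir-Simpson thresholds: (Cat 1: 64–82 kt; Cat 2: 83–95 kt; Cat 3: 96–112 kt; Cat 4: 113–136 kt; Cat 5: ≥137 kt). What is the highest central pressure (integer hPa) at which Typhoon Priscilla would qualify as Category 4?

925 hPa

Category 4 begins at V = 113 kt.
Required ΔP = (113/6.47)^(1/0.644) = 17.465^1.553 ≈ 84.89 hPa.
P_c ≤ 1010 − 84.89 = 925.11, so the highest integer P_c is 925 hPa.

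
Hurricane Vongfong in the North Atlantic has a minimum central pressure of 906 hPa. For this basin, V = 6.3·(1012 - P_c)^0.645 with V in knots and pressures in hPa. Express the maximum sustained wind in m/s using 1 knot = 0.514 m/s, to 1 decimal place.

ΔP = 1012 − 906 = 106 hPa.
V ≈ 6.3 × 106^0.645 = 6.3 × 20.245 ≈ 127.545 kt.
127.545 × 0.514 ≈ 65.56 m/s → 65.6 m/s.

65.6 m/s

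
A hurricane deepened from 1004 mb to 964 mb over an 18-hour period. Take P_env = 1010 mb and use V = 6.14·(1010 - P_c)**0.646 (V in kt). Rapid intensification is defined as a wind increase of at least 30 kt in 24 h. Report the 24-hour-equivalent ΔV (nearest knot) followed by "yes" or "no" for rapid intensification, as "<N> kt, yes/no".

V₁: ΔP = 6, V ≈ 6.14 × 6^0.646 ≈ 19.54 kt.
V₂: ΔP = 46, V ≈ 6.14 × 46^0.646 ≈ 72.83 kt.
ΔV over 18 h = 53.29 kt → 24 h equivalent = 53.29 × 24/18 ≈ 71.05 kt.
71 kt ≥ 30 kt ⇒ rapid intensification.

71 kt, yes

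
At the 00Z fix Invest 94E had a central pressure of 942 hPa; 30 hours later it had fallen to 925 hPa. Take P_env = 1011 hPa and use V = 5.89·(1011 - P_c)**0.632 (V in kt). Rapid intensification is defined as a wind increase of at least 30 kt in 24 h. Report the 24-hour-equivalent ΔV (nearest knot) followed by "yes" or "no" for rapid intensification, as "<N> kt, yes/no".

10 kt, no

V₁: ΔP = 69, V ≈ 5.89 × 69^0.632 ≈ 85.56 kt.
V₂: ΔP = 86, V ≈ 5.89 × 86^0.632 ≈ 98.34 kt.
ΔV over 30 h = 12.78 kt → 24 h equivalent = 12.78 × 24/30 ≈ 10.22 kt.
10 kt < 30 kt ⇒ not rapid intensification.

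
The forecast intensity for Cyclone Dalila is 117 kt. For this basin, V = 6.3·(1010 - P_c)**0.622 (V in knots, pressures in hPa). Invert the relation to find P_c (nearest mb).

ΔP = (V / 6.3)^(1/0.622) = (117/6.3)^1.608.
117/6.3 = 18.571; 18.571^1.608 ≈ 109.63 mb.
P_c = 1010 − 109.63 = 900.37 ≈ 900 mb.

900 mb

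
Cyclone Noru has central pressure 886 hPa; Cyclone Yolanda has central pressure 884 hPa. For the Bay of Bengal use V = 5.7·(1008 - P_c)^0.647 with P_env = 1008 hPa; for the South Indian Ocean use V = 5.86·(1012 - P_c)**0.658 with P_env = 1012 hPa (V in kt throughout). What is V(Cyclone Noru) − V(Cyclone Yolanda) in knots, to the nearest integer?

Cyclone Noru: ΔP = 122; V ≈ 5.7 × 122^0.647 ≈ 127.57 kt.
Cyclone Yolanda: ΔP = 128; V ≈ 5.86 × 128^0.658 ≈ 142.71 kt.
Difference ≈ 127.57 − 142.71 = -15.14 → -15 kt.

-15 kt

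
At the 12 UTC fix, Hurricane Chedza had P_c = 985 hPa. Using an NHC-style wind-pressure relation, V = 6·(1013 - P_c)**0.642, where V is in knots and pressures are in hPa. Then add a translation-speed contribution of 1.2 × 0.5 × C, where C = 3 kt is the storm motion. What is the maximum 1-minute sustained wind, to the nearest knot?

ΔP = 1013 − 985 = 28 hPa.
28^0.642 ≈ 8.493.
V ≈ 6 × 8.493 ≈ 51.0 kt.
Translation term: 1.2 × 0.5 × 3 = 1.8 kt.
Corrected V ≈ 52.8 kt → 53 kt.

53 kt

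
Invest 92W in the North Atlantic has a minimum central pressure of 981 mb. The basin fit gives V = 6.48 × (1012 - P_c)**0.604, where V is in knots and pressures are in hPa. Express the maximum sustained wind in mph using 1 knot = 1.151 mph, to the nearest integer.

59 mph

ΔP = 1012 − 981 = 31 mb.
V ≈ 6.48 × 31^0.604 = 6.48 × 7.958 ≈ 51.565 kt.
51.565 × 1.151 ≈ 59.35 mph → 59 mph.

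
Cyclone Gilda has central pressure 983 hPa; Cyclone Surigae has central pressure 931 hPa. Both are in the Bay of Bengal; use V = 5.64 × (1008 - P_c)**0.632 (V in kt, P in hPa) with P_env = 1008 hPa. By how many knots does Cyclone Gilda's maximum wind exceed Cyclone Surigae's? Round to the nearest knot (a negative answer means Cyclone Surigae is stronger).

Cyclone Gilda: ΔP = 25; V ≈ 5.64 × 25^0.632 ≈ 43.13 kt.
Cyclone Surigae: ΔP = 77; V ≈ 5.64 × 77^0.632 ≈ 87.81 kt.
Difference ≈ 43.13 − 87.81 = -44.68 → -45 kt.

-45 kt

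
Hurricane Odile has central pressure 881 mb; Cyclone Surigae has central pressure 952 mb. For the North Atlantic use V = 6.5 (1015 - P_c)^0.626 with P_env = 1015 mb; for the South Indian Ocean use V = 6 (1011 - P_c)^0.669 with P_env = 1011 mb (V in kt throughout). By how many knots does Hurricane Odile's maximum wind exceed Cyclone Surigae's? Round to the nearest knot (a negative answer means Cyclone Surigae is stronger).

48 kt

Hurricane Odile: ΔP = 134; V ≈ 6.5 × 134^0.626 ≈ 139.47 kt.
Cyclone Surigae: ΔP = 59; V ≈ 6 × 59^0.669 ≈ 91.80 kt.
Difference ≈ 139.47 − 91.80 = 47.67 → 48 kt.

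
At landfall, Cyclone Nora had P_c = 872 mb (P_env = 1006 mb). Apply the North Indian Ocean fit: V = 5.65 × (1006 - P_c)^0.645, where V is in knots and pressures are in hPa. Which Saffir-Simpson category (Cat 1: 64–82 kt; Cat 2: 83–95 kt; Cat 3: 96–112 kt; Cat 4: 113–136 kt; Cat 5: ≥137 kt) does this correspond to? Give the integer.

4

ΔP = 1006 − 872 = 134 mb.
V ≈ 5.65 × 134^0.645 = 5.65 × 23.55 ≈ 133 kt.
133 kt falls in the Category 4 band.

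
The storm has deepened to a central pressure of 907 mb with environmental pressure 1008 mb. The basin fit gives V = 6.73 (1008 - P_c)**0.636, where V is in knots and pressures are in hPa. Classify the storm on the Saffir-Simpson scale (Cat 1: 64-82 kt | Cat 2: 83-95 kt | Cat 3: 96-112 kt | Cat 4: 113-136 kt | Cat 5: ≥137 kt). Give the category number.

ΔP = 1008 − 907 = 101 mb.
V ≈ 6.73 × 101^0.636 = 6.73 × 18.83 ≈ 127 kt.
127 kt falls in the Category 4 band.

4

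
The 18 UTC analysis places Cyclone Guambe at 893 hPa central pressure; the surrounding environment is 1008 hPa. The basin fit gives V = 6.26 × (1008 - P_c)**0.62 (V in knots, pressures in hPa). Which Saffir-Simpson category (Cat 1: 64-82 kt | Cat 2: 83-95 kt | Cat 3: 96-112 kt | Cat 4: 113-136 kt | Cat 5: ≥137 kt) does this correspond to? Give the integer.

ΔP = 1008 − 893 = 115 hPa.
V ≈ 6.26 × 115^0.62 = 6.26 × 18.95 ≈ 119 kt.
119 kt falls in the Category 4 band.

4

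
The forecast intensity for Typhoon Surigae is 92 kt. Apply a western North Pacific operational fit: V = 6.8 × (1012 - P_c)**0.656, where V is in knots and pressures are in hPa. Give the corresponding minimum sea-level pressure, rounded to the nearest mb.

ΔP = (V / 6.8)^(1/0.656) = (92/6.8)^1.524.
92/6.8 = 13.529; 13.529^1.524 ≈ 53.03 mb.
P_c = 1012 − 53.03 = 958.97 ≈ 959 mb.

959 mb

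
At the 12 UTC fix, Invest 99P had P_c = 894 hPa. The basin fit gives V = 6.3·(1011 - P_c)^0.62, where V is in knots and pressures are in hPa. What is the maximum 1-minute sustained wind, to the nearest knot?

ΔP = 1011 − 894 = 117 hPa.
117^0.62 ≈ 19.155.
V ≈ 6.3 × 19.155 ≈ 120.7 kt.

121 kt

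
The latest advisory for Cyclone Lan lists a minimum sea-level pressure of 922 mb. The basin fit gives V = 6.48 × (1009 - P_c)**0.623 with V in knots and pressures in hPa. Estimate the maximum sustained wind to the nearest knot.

105 kt

ΔP = 1009 − 922 = 87 mb.
87^0.623 ≈ 16.156.
V ≈ 6.48 × 16.156 ≈ 104.7 kt.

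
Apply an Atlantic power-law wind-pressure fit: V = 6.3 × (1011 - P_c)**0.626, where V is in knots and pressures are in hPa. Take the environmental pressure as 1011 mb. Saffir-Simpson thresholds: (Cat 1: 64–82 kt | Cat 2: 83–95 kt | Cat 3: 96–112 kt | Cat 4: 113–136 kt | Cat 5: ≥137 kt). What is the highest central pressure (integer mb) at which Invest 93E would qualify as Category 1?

Category 1 begins at V = 64 kt.
Required ΔP = (64/6.3)^(1/0.626) = 10.159^1.597 ≈ 40.59 mb.
P_c ≤ 1011 − 40.59 = 970.41, so the highest integer P_c is 970 mb.

970 mb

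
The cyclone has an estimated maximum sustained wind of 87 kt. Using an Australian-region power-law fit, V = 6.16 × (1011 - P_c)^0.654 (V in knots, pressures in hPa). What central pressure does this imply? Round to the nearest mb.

ΔP = (V / 6.16)^(1/0.654) = (87/6.16)^1.529.
87/6.16 = 14.123; 14.123^1.529 ≈ 57.32 mb.
P_c = 1011 − 57.32 = 953.68 ≈ 954 mb.

954 mb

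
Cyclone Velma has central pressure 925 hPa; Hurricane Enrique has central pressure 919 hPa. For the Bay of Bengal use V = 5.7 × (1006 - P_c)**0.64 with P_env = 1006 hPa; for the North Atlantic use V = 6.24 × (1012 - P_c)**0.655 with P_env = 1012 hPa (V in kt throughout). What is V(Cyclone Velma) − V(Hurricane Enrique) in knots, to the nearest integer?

-27 kt

Cyclone Velma: ΔP = 81; V ≈ 5.7 × 81^0.64 ≈ 94.91 kt.
Hurricane Enrique: ΔP = 93; V ≈ 6.24 × 93^0.655 ≈ 121.49 kt.
Difference ≈ 94.91 − 121.49 = -26.58 → -27 kt.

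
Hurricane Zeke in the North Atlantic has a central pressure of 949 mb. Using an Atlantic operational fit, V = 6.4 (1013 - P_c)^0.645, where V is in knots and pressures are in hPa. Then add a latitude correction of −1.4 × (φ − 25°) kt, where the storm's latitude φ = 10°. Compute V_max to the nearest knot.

ΔP = 1013 − 949 = 64 mb.
64^0.645 ≈ 14.621.
V ≈ 6.4 × 14.621 ≈ 93.6 kt.
Latitude correction: −1.4 × (10 − 25) = 21 kt.
Corrected V ≈ 114.6 kt → 115 kt.

115 kt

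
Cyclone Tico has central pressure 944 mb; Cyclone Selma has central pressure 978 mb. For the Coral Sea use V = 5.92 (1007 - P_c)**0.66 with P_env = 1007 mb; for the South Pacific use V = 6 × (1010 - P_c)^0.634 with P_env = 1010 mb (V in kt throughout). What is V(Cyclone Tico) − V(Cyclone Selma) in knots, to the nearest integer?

Cyclone Tico: ΔP = 63; V ≈ 5.92 × 63^0.66 ≈ 91.18 kt.
Cyclone Selma: ΔP = 32; V ≈ 6 × 32^0.634 ≈ 54.00 kt.
Difference ≈ 91.18 − 54.00 = 37.18 → 37 kt.

37 kt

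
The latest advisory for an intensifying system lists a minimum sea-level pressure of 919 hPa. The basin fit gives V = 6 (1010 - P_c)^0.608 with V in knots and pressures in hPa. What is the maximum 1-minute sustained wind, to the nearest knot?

ΔP = 1010 − 919 = 91 hPa.
91^0.608 ≈ 15.527.
V ≈ 6 × 15.527 ≈ 93.2 kt.

93 kt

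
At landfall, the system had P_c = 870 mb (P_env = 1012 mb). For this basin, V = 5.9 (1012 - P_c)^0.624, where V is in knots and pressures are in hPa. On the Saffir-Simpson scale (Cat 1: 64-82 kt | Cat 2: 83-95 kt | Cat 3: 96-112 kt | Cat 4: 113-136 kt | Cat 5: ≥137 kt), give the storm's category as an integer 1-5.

4

ΔP = 1012 − 870 = 142 mb.
V ≈ 5.9 × 142^0.624 = 5.9 × 22.03 ≈ 130 kt.
130 kt falls in the Category 4 band.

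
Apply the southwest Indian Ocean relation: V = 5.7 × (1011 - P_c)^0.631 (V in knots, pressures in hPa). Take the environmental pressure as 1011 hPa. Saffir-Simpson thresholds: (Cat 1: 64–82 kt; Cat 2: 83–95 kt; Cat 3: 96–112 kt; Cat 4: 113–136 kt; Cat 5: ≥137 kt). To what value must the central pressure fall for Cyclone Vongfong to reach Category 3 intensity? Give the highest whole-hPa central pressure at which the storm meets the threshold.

923 hPa

Category 3 begins at V = 96 kt.
Required ΔP = (96/5.7)^(1/0.631) = 16.842^1.585 ≈ 87.82 hPa.
P_c ≤ 1011 − 87.82 = 923.18, so the highest integer P_c is 923 hPa.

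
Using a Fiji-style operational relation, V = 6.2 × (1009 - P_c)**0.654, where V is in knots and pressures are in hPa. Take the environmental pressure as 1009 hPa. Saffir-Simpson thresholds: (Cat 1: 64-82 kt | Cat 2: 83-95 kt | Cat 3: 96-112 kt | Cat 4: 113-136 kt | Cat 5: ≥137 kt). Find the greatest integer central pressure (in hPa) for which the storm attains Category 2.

956 hPa

Category 2 begins at V = 83 kt.
Required ΔP = (83/6.2)^(1/0.654) = 13.387^1.529 ≈ 52.82 hPa.
P_c ≤ 1009 − 52.82 = 956.18, so the highest integer P_c is 956 hPa.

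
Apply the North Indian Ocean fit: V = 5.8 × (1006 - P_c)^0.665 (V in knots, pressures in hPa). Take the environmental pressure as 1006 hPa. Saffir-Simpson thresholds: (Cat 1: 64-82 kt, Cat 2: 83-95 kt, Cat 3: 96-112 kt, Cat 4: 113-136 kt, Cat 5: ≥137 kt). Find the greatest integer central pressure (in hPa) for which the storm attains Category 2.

951 hPa

Category 2 begins at V = 83 kt.
Required ΔP = (83/5.8)^(1/0.665) = 14.310^1.504 ≈ 54.68 hPa.
P_c ≤ 1006 − 54.68 = 951.32, so the highest integer P_c is 951 hPa.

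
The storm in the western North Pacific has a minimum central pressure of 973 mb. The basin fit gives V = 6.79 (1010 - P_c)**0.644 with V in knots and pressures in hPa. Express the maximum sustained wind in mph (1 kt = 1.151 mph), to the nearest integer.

ΔP = 1010 − 973 = 37 mb.
V ≈ 6.79 × 37^0.644 = 6.79 × 10.231 ≈ 69.469 kt.
69.469 × 1.151 ≈ 79.96 mph → 80 mph.

80 mph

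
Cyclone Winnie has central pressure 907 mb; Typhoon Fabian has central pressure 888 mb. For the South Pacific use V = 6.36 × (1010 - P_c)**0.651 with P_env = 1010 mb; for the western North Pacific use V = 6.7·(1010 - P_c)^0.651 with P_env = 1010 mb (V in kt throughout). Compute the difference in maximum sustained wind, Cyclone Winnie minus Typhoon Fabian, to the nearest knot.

-23 kt

Cyclone Winnie: ΔP = 103; V ≈ 6.36 × 103^0.651 ≈ 129.96 kt.
Typhoon Fabian: ΔP = 122; V ≈ 6.7 × 122^0.651 ≈ 152.86 kt.
Difference ≈ 129.96 − 152.86 = -22.90 → -23 kt.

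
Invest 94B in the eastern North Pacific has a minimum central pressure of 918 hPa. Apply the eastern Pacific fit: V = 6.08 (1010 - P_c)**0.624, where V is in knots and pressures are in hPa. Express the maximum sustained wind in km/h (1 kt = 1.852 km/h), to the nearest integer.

189 km/h

ΔP = 1010 − 918 = 92 hPa.
V ≈ 6.08 × 92^0.624 = 6.08 × 16.804 ≈ 102.166 kt.
102.166 × 1.852 ≈ 189.21 km/h → 189 km/h.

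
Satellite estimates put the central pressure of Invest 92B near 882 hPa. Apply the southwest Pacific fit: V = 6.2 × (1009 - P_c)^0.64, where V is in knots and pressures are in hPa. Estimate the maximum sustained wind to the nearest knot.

ΔP = 1009 − 882 = 127 hPa.
127^0.64 ≈ 22.204.
V ≈ 6.2 × 22.204 ≈ 137.7 kt.

138 kt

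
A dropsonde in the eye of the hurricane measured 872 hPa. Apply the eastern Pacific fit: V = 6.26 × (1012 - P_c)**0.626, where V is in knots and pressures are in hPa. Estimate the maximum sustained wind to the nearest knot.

ΔP = 1012 − 872 = 140 hPa.
140^0.626 ≈ 22.053.
V ≈ 6.26 × 22.053 ≈ 138.1 kt.

138 kt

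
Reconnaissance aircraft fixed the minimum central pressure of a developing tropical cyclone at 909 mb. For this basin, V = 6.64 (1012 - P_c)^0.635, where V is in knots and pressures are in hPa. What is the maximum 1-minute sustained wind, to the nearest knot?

ΔP = 1012 − 909 = 103 mb.
103^0.635 ≈ 18.974.
V ≈ 6.64 × 18.974 ≈ 126.0 kt.

126 kt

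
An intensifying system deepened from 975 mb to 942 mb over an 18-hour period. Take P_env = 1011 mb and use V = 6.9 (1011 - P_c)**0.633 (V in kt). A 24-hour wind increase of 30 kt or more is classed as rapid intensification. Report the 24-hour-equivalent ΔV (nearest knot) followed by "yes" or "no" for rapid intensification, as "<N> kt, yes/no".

45 kt, yes

V₁: ΔP = 36, V ≈ 6.9 × 36^0.633 ≈ 66.68 kt.
V₂: ΔP = 69, V ≈ 6.9 × 69^0.633 ≈ 100.66 kt.
ΔV over 18 h = 33.98 kt → 24 h equivalent = 33.98 × 24/18 ≈ 45.31 kt.
45 kt ≥ 30 kt ⇒ rapid intensification.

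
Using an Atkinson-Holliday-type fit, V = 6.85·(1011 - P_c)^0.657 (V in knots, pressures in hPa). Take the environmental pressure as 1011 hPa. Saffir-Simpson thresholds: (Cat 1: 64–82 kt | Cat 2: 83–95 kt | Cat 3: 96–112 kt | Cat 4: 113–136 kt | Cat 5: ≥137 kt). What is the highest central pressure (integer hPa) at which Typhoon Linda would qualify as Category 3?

Category 3 begins at V = 96 kt.
Required ΔP = (96/6.85)^(1/0.657) = 14.015^1.522 ≈ 55.61 hPa.
P_c ≤ 1011 − 55.61 = 955.39, so the highest integer P_c is 955 hPa.

955 hPa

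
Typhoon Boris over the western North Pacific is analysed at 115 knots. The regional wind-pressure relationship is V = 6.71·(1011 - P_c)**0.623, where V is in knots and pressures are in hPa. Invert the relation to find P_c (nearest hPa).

ΔP = (V / 6.71)^(1/0.623) = (115/6.71)^1.605.
115/6.71 = 17.139; 17.139^1.605 ≈ 95.65 hPa.
P_c = 1011 − 95.65 = 915.35 ≈ 915 hPa.

915 hPa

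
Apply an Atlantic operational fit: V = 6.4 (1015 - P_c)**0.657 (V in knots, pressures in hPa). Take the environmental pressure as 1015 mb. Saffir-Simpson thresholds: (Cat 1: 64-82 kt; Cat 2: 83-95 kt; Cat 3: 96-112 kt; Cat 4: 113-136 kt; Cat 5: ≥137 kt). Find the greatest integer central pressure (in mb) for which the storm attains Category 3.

Category 3 begins at V = 96 kt.
Required ΔP = (96/6.4)^(1/0.657) = 15.000^1.522 ≈ 61.67 mb.
P_c ≤ 1015 − 61.67 = 953.33, so the highest integer P_c is 953 mb.

953 mb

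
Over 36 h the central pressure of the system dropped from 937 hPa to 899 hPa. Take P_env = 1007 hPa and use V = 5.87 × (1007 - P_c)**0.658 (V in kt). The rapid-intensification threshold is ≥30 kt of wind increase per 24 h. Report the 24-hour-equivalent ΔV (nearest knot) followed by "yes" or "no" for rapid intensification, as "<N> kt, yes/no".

V₁: ΔP = 70, V ≈ 5.87 × 70^0.658 ≈ 96.10 kt.
V₂: ΔP = 108, V ≈ 5.87 × 108^0.658 ≈ 127.83 kt.
ΔV over 36 h = 31.73 kt → 24 h equivalent = 31.73 × 24/36 ≈ 21.15 kt.
21 kt < 30 kt ⇒ not rapid intensification.

21 kt, no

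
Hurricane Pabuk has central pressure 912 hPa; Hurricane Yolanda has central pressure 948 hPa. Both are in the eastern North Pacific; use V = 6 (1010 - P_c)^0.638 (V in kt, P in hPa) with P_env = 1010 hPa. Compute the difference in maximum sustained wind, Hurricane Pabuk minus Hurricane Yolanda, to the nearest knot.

28 kt

Hurricane Pabuk: ΔP = 98; V ≈ 6 × 98^0.638 ≈ 111.83 kt.
Hurricane Yolanda: ΔP = 62; V ≈ 6 × 62^0.638 ≈ 83.50 kt.
Difference ≈ 111.83 − 83.50 = 28.33 → 28 kt.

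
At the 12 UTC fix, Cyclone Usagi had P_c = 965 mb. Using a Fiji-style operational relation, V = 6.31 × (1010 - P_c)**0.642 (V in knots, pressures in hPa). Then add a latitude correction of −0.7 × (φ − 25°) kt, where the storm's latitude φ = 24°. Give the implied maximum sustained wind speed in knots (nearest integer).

ΔP = 1010 − 965 = 45 mb.
45^0.642 ≈ 11.518.
V ≈ 6.31 × 11.518 ≈ 72.7 kt.
Latitude correction: −0.7 × (24 − 25) = 0.7 kt.
Corrected V ≈ 73.4 kt → 73 kt.

73 kt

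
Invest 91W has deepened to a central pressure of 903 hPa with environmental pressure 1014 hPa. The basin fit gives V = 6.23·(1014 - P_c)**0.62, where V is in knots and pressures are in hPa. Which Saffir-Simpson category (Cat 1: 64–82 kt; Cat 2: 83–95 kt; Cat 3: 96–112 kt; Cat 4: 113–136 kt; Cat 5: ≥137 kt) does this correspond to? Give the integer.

4

ΔP = 1014 − 903 = 111 hPa.
V ≈ 6.23 × 111^0.62 = 6.23 × 18.54 ≈ 116 kt.
116 kt falls in the Category 4 band.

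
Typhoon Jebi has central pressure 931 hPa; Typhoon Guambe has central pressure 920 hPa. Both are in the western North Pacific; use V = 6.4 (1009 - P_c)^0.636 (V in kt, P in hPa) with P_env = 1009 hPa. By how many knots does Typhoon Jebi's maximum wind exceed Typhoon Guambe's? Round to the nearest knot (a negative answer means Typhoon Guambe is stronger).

-9 kt

Typhoon Jebi: ΔP = 78; V ≈ 6.4 × 78^0.636 ≈ 102.22 kt.
Typhoon Guambe: ΔP = 89; V ≈ 6.4 × 89^0.636 ≈ 111.17 kt.
Difference ≈ 102.22 − 111.17 = -8.95 → -9 kt.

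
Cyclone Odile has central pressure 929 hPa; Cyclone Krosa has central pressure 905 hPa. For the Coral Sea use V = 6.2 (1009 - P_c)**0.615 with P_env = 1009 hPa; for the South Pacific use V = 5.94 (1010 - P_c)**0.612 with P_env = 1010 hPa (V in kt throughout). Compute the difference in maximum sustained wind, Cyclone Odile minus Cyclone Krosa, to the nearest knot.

-11 kt

Cyclone Odile: ΔP = 80; V ≈ 6.2 × 80^0.615 ≈ 91.79 kt.
Cyclone Krosa: ΔP = 105; V ≈ 5.94 × 105^0.612 ≈ 102.51 kt.
Difference ≈ 91.79 − 102.51 = -10.72 → -11 kt.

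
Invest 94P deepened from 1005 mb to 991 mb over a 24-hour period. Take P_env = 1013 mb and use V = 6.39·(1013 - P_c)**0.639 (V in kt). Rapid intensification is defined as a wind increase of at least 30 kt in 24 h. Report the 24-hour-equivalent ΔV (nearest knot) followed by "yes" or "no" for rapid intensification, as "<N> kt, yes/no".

22 kt, no

V₁: ΔP = 8, V ≈ 6.39 × 8^0.639 ≈ 24.13 kt.
V₂: ΔP = 22, V ≈ 6.39 × 22^0.639 ≈ 46.06 kt.
ΔV over 24 h = 21.93 kt → 24 h equivalent = 21.93 × 24/24 ≈ 21.93 kt.
22 kt < 30 kt ⇒ not rapid intensification.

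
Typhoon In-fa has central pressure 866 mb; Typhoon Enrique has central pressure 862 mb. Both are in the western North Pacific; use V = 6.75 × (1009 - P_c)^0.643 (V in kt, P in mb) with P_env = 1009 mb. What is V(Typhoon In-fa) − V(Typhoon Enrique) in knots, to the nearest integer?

Typhoon In-fa: ΔP = 143; V ≈ 6.75 × 143^0.643 ≈ 164.13 kt.
Typhoon Enrique: ΔP = 147; V ≈ 6.75 × 147^0.643 ≈ 167.07 kt.
Difference ≈ 164.13 − 167.07 = -2.94 → -3 kt.

-3 kt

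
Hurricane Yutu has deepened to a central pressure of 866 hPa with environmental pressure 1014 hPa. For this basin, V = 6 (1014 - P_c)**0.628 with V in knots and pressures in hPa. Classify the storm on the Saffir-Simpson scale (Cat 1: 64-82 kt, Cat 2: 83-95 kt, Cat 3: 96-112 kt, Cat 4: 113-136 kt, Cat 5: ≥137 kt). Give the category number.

ΔP = 1014 − 866 = 148 hPa.
V ≈ 6 × 148^0.628 = 6 × 23.06 ≈ 138 kt.
138 kt falls in the Category 5 band.

5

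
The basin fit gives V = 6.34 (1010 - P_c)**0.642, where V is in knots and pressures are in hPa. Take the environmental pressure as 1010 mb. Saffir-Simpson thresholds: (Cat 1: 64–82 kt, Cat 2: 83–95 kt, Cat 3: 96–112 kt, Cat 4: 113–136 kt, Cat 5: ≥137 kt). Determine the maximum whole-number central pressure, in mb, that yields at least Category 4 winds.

921 mb

Category 4 begins at V = 113 kt.
Required ΔP = (113/6.34)^(1/0.642) = 17.823^1.558 ≈ 88.83 mb.
P_c ≤ 1010 − 88.83 = 921.17, so the highest integer P_c is 921 mb.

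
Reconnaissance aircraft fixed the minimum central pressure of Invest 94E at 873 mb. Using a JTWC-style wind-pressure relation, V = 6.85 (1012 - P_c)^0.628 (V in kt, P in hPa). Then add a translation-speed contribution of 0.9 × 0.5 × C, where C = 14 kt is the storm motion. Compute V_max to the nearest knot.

158 kt

ΔP = 1012 − 873 = 139 mb.
139^0.628 ≈ 22.172.
V ≈ 6.85 × 22.172 ≈ 151.9 kt.
Translation term: 0.9 × 0.5 × 14 = 6.3 kt.
Corrected V ≈ 158.2 kt → 158 kt.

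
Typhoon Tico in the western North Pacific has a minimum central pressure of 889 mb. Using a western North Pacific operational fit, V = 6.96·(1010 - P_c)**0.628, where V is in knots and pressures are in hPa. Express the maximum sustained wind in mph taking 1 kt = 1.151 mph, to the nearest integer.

ΔP = 1010 − 889 = 121 mb.
V ≈ 6.96 × 121^0.628 = 6.96 × 20.323 ≈ 141.449 kt.
141.449 × 1.151 ≈ 162.81 mph → 163 mph.

163 mph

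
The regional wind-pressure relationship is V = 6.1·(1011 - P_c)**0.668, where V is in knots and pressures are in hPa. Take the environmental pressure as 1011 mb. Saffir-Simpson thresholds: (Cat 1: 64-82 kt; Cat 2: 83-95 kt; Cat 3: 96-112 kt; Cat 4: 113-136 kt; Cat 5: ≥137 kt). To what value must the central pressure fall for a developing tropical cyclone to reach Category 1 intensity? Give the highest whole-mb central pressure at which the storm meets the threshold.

977 mb

Category 1 begins at V = 64 kt.
Required ΔP = (64/6.1)^(1/0.668) = 10.492^1.497 ≈ 33.75 mb.
P_c ≤ 1011 − 33.75 = 977.25, so the highest integer P_c is 977 mb.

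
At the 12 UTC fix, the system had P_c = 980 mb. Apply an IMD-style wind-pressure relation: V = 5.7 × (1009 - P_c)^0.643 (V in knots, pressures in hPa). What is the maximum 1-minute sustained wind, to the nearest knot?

ΔP = 1009 − 980 = 29 mb.
29^0.643 ≈ 8.716.
V ≈ 5.7 × 8.716 ≈ 49.7 kt.

50 kt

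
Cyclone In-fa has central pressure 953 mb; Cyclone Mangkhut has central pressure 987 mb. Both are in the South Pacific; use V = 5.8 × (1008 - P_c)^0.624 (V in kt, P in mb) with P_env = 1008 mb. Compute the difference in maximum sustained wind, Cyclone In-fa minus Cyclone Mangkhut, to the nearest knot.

Cyclone In-fa: ΔP = 55; V ≈ 5.8 × 55^0.624 ≈ 70.70 kt.
Cyclone Mangkhut: ΔP = 21; V ≈ 5.8 × 21^0.624 ≈ 38.77 kt.
Difference ≈ 70.70 − 38.77 = 31.93 → 32 kt.

32 kt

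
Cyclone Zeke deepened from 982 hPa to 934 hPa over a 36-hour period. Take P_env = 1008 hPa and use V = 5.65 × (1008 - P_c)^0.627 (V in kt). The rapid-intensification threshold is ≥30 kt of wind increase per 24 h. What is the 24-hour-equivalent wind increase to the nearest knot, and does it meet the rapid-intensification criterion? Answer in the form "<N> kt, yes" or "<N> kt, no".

V₁: ΔP = 26, V ≈ 5.65 × 26^0.627 ≈ 43.57 kt.
V₂: ΔP = 74, V ≈ 5.65 × 74^0.627 ≈ 83.96 kt.
ΔV over 36 h = 40.39 kt → 24 h equivalent = 40.39 × 24/36 ≈ 26.93 kt.
27 kt < 30 kt ⇒ not rapid intensification.

27 kt, no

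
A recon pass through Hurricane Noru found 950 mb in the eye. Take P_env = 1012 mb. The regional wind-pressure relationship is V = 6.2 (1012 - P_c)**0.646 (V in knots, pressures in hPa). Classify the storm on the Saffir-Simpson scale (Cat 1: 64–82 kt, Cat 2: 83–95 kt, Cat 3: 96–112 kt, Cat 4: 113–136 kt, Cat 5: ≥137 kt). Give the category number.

2

ΔP = 1012 − 950 = 62 mb.
V ≈ 6.2 × 62^0.646 = 6.2 × 14.38 ≈ 89 kt.
89 kt falls in the Category 2 band.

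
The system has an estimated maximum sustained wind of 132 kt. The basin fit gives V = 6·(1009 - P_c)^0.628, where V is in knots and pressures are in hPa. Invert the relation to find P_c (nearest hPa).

ΔP = (V / 6)^(1/0.628) = (132/6)^1.592.
132/6 = 22.000; 22.000^1.592 ≈ 137.28 hPa.
P_c = 1009 − 137.28 = 871.72 ≈ 872 hPa.

872 hPa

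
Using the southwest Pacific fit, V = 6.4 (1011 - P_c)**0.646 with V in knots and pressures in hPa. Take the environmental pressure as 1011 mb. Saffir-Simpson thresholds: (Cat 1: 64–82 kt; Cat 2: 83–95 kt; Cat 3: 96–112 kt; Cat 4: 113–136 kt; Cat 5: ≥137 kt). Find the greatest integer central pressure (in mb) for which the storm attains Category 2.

958 mb

Category 2 begins at V = 83 kt.
Required ΔP = (83/6.4)^(1/0.646) = 12.969^1.548 ≈ 52.81 mb.
P_c ≤ 1011 − 52.81 = 958.19, so the highest integer P_c is 958 mb.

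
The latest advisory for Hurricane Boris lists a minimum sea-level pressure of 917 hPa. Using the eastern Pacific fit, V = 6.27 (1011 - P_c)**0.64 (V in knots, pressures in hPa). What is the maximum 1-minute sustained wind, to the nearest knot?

ΔP = 1011 − 917 = 94 hPa.
94^0.64 ≈ 18.315.
V ≈ 6.27 × 18.315 ≈ 114.8 kt.

115 kt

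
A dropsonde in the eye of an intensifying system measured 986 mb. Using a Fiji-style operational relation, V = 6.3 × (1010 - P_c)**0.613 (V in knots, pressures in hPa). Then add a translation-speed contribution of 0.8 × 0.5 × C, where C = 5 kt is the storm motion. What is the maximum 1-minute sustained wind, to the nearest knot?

46 kt

ΔP = 1010 − 986 = 24 mb.
24^0.613 ≈ 7.016.
V ≈ 6.3 × 7.016 ≈ 44.2 kt.
Translation term: 0.8 × 0.5 × 5 = 2 kt.
Corrected V ≈ 46.2 kt → 46 kt.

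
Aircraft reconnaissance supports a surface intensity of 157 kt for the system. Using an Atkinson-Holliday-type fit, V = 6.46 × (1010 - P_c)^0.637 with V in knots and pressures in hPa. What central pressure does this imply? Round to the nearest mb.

ΔP = (V / 6.46)^(1/0.637) = (157/6.46)^1.570.
157/6.46 = 24.303; 24.303^1.570 ≈ 149.73 mb.
P_c = 1010 − 149.73 = 860.27 ≈ 860 mb.

860 mb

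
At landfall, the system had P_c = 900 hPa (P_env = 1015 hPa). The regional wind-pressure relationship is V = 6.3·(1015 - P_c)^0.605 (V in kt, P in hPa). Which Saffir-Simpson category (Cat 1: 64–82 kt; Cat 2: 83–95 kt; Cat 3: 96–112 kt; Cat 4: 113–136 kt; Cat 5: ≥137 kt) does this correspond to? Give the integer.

3

ΔP = 1015 − 900 = 115 hPa.
V ≈ 6.3 × 115^0.605 = 6.3 × 17.65 ≈ 111 kt.
111 kt falls in the Category 3 band.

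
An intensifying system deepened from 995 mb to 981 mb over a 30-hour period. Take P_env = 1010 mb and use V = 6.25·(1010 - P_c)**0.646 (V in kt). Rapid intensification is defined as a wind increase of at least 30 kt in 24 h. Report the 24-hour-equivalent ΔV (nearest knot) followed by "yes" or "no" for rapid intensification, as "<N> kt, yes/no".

V₁: ΔP = 15, V ≈ 6.25 × 15^0.646 ≈ 35.94 kt.
V₂: ΔP = 29, V ≈ 6.25 × 29^0.646 ≈ 55.03 kt.
ΔV over 30 h = 19.09 kt → 24 h equivalent = 19.09 × 24/30 ≈ 15.27 kt.
15 kt < 30 kt ⇒ not rapid intensification.

15 kt, no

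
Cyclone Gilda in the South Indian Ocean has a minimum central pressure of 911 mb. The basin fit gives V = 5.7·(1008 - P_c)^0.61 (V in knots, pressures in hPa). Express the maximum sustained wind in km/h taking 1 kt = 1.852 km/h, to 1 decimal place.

172.0 km/h

ΔP = 1008 − 911 = 97 mb.
V ≈ 5.7 × 97^0.61 = 5.7 × 16.290 ≈ 92.855 kt.
92.855 × 1.852 ≈ 171.97 km/h → 172.0 km/h.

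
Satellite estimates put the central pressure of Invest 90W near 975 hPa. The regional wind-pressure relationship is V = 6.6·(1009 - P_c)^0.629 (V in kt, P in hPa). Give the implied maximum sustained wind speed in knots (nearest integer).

61 kt

ΔP = 1009 − 975 = 34 hPa.
34^0.629 ≈ 9.190.
V ≈ 6.6 × 9.190 ≈ 60.7 kt.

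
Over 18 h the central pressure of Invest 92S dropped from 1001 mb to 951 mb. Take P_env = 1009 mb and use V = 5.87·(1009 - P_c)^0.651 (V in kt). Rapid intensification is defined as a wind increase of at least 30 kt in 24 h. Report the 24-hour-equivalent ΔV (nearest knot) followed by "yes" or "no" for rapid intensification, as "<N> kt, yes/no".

V₁: ΔP = 8, V ≈ 5.87 × 8^0.651 ≈ 22.73 kt.
V₂: ΔP = 58, V ≈ 5.87 × 58^0.651 ≈ 82.53 kt.
ΔV over 18 h = 59.80 kt → 24 h equivalent = 59.80 × 24/18 ≈ 79.73 kt.
80 kt ≥ 30 kt ⇒ rapid intensification.

80 kt, yes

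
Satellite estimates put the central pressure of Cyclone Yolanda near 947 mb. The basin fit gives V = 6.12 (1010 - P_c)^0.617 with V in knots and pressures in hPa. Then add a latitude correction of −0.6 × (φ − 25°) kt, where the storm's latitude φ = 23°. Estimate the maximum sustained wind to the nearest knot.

80 kt

ΔP = 1010 − 947 = 63 mb.
63^0.617 ≈ 12.888.
V ≈ 6.12 × 12.888 ≈ 78.9 kt.
Latitude correction: −0.6 × (23 − 25) = 1.2 kt.
Corrected V ≈ 80.1 kt → 80 kt.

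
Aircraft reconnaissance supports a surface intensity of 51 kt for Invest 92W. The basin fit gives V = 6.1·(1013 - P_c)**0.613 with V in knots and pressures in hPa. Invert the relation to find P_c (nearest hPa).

981 hPa

ΔP = (V / 6.1)^(1/0.613) = (51/6.1)^1.631.
51/6.1 = 8.361; 8.361^1.631 ≈ 31.95 hPa.
P_c = 1013 − 31.95 = 981.05 ≈ 981 hPa.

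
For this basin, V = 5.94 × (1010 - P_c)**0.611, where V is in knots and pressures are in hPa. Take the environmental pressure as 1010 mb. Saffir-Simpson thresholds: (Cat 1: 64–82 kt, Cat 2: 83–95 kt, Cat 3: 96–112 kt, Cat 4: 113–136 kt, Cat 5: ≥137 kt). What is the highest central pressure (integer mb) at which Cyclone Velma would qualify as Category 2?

935 mb

Category 2 begins at V = 83 kt.
Required ΔP = (83/5.94)^(1/0.611) = 13.973^1.637 ≈ 74.90 mb.
P_c ≤ 1010 − 74.90 = 935.10, so the highest integer P_c is 935 mb.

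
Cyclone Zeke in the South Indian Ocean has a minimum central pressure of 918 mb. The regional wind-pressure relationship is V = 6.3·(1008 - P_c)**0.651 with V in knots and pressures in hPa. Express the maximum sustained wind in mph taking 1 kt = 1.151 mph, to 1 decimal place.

ΔP = 1008 − 918 = 90 mb.
V ≈ 6.3 × 90^0.651 = 6.3 × 18.716 ≈ 117.910 kt.
117.910 × 1.151 ≈ 135.71 mph → 135.7 mph.

135.7 mph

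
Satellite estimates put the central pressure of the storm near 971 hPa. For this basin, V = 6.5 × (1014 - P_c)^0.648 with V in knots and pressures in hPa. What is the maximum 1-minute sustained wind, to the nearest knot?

74 kt

ΔP = 1014 − 971 = 43 hPa.
43^0.648 ≈ 11.442.
V ≈ 6.5 × 11.442 ≈ 74.4 kt.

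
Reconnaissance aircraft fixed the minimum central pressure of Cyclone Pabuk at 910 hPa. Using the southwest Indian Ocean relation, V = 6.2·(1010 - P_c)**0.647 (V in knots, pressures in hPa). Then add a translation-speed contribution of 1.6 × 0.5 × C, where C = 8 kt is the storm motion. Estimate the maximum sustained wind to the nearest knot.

128 kt

ΔP = 1010 − 910 = 100 hPa.
100^0.647 ≈ 19.679.
V ≈ 6.2 × 19.679 ≈ 122.0 kt.
Translation term: 1.6 × 0.5 × 8 = 6.4 kt.
Corrected V ≈ 128.4 kt → 128 kt.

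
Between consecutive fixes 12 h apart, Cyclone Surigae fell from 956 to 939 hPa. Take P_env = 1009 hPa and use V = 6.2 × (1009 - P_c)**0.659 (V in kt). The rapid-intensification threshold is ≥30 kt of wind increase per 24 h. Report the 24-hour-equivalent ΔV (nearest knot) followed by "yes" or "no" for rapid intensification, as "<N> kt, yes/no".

34 kt, yes

V₁: ΔP = 53, V ≈ 6.2 × 53^0.659 ≈ 84.86 kt.
V₂: ΔP = 70, V ≈ 6.2 × 70^0.659 ≈ 101.93 kt.
ΔV over 12 h = 17.07 kt → 24 h equivalent = 17.07 × 24/12 ≈ 34.14 kt.
34 kt ≥ 30 kt ⇒ rapid intensification.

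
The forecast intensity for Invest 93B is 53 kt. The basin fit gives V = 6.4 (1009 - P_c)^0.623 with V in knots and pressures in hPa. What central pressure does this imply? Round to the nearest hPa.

ΔP = (V / 6.4)^(1/0.623) = (53/6.4)^1.605.
53/6.4 = 8.281; 8.281^1.605 ≈ 29.76 hPa.
P_c = 1009 − 29.76 = 979.24 ≈ 979 hPa.

979 hPa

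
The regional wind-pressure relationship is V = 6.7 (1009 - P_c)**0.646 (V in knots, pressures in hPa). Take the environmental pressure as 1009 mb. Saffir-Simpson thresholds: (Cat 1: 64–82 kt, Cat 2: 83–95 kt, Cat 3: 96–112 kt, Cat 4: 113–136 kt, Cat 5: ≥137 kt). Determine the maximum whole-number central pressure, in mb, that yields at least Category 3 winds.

Category 3 begins at V = 96 kt.
Required ΔP = (96/6.7)^(1/0.646) = 14.328^1.548 ≈ 61.63 mb.
P_c ≤ 1009 − 61.63 = 947.37, so the highest integer P_c is 947 mb.

947 mb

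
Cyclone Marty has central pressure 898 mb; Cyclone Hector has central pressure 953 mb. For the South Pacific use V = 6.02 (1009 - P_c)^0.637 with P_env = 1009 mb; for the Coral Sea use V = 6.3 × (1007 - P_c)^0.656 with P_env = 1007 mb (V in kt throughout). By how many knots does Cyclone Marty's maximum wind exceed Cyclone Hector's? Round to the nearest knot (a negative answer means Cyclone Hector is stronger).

Cyclone Marty: ΔP = 111; V ≈ 6.02 × 111^0.637 ≈ 120.91 kt.
Cyclone Hector: ΔP = 54; V ≈ 6.3 × 54^0.656 ≈ 86.26 kt.
Difference ≈ 120.91 − 86.26 = 34.65 → 35 kt.

35 kt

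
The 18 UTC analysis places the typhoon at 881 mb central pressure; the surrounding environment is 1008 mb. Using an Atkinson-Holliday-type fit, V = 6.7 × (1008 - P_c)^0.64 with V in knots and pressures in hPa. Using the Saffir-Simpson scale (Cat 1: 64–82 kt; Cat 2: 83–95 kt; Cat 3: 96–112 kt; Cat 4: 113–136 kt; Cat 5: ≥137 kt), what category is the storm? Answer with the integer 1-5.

ΔP = 1008 − 881 = 127 mb.
V ≈ 6.7 × 127^0.64 = 6.7 × 22.20 ≈ 149 kt.
149 kt falls in the Category 5 band.

5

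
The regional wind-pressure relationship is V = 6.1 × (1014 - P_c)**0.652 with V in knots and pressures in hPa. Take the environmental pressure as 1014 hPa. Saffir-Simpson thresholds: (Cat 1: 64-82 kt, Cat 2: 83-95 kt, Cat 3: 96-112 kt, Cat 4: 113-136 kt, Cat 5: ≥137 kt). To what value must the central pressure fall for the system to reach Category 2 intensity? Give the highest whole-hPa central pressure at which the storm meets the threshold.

Category 2 begins at V = 83 kt.
Required ΔP = (83/6.1)^(1/0.652) = 13.607^1.534 ≈ 54.81 hPa.
P_c ≤ 1014 − 54.81 = 959.19, so the highest integer P_c is 959 hPa.

959 hPa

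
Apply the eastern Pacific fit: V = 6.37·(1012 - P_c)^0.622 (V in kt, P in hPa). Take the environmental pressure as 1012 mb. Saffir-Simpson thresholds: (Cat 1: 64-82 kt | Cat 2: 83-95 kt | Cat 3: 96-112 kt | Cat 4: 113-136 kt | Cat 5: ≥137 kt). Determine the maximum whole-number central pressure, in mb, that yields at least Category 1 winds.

971 mb

Category 1 begins at V = 64 kt.
Required ΔP = (64/6.37)^(1/0.622) = 10.047^1.608 ≈ 40.83 mb.
P_c ≤ 1012 − 40.83 = 971.17, so the highest integer P_c is 971 mb.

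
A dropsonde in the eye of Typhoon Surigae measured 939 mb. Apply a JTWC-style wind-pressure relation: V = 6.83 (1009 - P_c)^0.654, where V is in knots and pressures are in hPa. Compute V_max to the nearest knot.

110 kt

ΔP = 1009 − 939 = 70 mb.
70^0.654 ≈ 16.095.
V ≈ 6.83 × 16.095 ≈ 109.9 kt.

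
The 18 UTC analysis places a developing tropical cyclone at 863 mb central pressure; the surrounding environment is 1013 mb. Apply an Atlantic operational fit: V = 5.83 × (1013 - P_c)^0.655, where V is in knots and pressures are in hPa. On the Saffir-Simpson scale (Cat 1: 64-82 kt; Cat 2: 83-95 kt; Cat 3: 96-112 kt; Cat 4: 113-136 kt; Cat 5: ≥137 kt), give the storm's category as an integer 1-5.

5

ΔP = 1013 − 863 = 150 mb.
V ≈ 5.83 × 150^0.655 = 5.83 × 26.63 ≈ 155 kt.
155 kt falls in the Category 5 band.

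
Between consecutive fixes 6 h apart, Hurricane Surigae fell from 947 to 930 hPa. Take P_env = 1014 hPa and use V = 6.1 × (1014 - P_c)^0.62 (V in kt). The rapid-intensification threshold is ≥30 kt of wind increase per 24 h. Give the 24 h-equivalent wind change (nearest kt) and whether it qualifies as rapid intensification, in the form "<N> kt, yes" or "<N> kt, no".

50 kt, yes

V₁: ΔP = 67, V ≈ 6.1 × 67^0.62 ≈ 82.70 kt.
V₂: ΔP = 84, V ≈ 6.1 × 84^0.62 ≈ 95.14 kt.
ΔV over 6 h = 12.44 kt → 24 h equivalent = 12.44 × 24/6 ≈ 49.76 kt.
50 kt ≥ 30 kt ⇒ rapid intensification.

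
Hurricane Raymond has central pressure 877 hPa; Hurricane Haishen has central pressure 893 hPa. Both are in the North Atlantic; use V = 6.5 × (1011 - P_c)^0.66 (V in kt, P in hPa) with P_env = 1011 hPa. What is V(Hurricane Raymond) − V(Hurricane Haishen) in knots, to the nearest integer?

13 kt

Hurricane Raymond: ΔP = 134; V ≈ 6.5 × 134^0.66 ≈ 164.74 kt.
Hurricane Haishen: ΔP = 118; V ≈ 6.5 × 118^0.66 ≈ 151.48 kt.
Difference ≈ 164.74 − 151.48 = 13.26 → 13 kt.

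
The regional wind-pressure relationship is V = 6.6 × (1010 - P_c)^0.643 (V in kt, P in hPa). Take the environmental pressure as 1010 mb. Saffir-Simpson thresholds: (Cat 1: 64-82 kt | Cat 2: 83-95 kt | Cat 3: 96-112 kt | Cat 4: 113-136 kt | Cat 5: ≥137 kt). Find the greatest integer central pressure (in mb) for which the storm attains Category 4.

927 mb

Category 4 begins at V = 113 kt.
Required ΔP = (113/6.6)^(1/0.643) = 17.121^1.555 ≈ 82.87 mb.
P_c ≤ 1010 − 82.87 = 927.13, so the highest integer P_c is 927 mb.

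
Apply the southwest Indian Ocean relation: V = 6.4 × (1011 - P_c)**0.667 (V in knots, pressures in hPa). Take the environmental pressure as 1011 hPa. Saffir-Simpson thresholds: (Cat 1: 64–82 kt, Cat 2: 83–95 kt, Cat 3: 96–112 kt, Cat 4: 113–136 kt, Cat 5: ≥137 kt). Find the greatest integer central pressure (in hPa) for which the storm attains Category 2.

Category 2 begins at V = 83 kt.
Required ΔP = (83/6.4)^(1/0.667) = 12.969^1.499 ≈ 46.61 hPa.
P_c ≤ 1011 − 46.61 = 964.39, so the highest integer P_c is 964 hPa.

964 hPa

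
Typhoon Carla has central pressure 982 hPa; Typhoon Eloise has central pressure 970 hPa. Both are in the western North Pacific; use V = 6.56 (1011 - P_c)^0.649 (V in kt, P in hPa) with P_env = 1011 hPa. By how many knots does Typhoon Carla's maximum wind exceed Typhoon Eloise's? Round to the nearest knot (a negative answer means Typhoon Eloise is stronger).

-15 kt

Typhoon Carla: ΔP = 29; V ≈ 6.56 × 29^0.649 ≈ 58.34 kt.
Typhoon Eloise: ΔP = 41; V ≈ 6.56 × 41^0.649 ≈ 73.05 kt.
Difference ≈ 58.34 − 73.05 = -14.71 → -15 kt.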